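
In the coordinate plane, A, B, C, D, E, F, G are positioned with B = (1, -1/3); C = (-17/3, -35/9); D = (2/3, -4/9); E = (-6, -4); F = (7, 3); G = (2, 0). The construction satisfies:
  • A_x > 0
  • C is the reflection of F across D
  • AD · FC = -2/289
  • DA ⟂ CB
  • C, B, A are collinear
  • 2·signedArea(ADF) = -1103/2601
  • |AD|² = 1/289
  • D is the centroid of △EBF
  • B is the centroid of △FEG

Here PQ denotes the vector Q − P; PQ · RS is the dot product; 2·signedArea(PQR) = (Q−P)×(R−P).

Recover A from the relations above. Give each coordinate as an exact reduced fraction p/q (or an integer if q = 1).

1. A_x = 602/867  [C, B, A are collinear ∩ DA ⟂ CB]
2. A_y = -1291/2601  [C, B, A are collinear ∩ DA ⟂ CB]
   → A = (602/867, -1291/2601)

A = (602/867, -1291/2601)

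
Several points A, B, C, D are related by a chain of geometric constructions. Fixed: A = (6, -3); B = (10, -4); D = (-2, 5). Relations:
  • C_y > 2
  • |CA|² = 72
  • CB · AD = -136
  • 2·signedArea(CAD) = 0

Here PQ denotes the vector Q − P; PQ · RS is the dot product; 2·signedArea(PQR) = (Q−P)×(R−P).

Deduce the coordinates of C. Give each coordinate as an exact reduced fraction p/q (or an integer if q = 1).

1. C_x = 0  [2·signedArea(CAD) = 0 ∩ CB · AD = -136]
2. C_y = 3  [2·signedArea(CAD) = 0 ∩ CB · AD = -136]
   → C = (0, 3)

C = (0, 3)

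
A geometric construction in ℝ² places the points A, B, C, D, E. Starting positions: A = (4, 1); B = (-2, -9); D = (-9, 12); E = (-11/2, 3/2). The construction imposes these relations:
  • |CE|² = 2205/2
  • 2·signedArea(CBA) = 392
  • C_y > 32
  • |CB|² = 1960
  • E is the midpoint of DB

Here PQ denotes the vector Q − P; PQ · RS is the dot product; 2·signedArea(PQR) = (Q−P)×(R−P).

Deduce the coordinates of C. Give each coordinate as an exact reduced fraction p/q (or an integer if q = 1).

1. C_x = -16  [line -10·x + 6·y + -358 = 0 ∩ |CE|² = 2205/2]
2. C_y = 33  [line -10·x + 6·y + -358 = 0 ∩ |CE|² = 2205/2]
   → C = (-16, 33)

C = (-16, 33)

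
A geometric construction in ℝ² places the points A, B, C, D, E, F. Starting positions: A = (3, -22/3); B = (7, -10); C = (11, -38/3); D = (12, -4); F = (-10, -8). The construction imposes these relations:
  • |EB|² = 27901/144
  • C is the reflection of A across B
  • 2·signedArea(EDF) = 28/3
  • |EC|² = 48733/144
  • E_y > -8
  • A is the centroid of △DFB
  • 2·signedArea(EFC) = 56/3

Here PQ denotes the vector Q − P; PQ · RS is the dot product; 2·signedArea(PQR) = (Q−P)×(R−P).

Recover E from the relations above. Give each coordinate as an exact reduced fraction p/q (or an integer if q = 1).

E = (-27/4, -47/6)

1. E_x = -27/4  [2·signedArea(EDF) = 28/3 ∩ 2·signedArea(EFC) = 56/3]
2. E_y = -47/6  [2·signedArea(EDF) = 28/3 ∩ 2·signedArea(EFC) = 56/3]
   → E = (-27/4, -47/6)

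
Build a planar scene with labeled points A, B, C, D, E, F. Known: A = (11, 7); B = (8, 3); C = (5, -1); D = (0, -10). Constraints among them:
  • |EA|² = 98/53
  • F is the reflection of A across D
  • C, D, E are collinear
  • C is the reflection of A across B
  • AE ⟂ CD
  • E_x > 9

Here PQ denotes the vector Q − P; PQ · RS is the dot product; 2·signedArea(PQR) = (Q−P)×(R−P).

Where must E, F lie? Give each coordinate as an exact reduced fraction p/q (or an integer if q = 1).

E = (520/53, 406/53)
F = (-11, -27)

1. E_x = 520/53  [C, D, E are collinear ∩ AE ⟂ CD]
2. E_y = 406/53  [C, D, E are collinear ∩ AE ⟂ CD]
   → E = (520/53, 406/53)
3. F_x = -11  [F is the reflection of A across D]
4. F_y = -27  [F is the reflection of A across D]
   → F = (-11, -27)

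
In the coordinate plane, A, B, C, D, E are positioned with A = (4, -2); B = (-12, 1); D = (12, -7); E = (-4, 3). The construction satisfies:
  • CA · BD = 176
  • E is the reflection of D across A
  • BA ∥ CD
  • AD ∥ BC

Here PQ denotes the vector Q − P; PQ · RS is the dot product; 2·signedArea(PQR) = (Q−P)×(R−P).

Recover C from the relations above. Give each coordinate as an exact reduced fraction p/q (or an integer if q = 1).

1. C_x = -4  [BA ∥ CD ∩ AD ∥ BC]
2. C_y = -4  [BA ∥ CD ∩ AD ∥ BC]
   → C = (-4, -4)

C = (-4, -4)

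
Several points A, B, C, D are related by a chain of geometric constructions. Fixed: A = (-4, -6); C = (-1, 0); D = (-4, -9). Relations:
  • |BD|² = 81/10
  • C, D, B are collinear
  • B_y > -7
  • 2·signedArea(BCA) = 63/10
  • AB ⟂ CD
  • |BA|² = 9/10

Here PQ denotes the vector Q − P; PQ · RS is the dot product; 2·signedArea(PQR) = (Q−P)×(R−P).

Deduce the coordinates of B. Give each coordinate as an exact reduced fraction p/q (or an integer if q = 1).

B = (-31/10, -63/10)

1. B_x = -31/10  [C, D, B are collinear ∩ AB ⟂ CD]
2. B_y = -63/10  [C, D, B are collinear ∩ AB ⟂ CD]
   → B = (-31/10, -63/10)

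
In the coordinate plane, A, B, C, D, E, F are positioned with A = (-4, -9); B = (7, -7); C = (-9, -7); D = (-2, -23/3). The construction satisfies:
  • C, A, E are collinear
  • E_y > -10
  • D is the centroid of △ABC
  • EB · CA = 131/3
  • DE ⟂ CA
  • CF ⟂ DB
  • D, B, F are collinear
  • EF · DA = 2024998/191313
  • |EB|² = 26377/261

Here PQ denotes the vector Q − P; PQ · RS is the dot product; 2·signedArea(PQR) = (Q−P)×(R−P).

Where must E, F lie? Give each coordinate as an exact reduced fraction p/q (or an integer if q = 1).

E = (-238/87, -827/87)
F = (-6533/733, -5995/733)

1. E_x = -238/87  [C, A, E are collinear ∩ DE ⟂ CA]
2. E_y = -827/87  [C, A, E are collinear ∩ DE ⟂ CA]
   → E = (-238/87, -827/87)
3. F_x = -6533/733  [D, B, F are collinear ∩ CF ⟂ DB]
4. F_y = -5995/733  [D, B, F are collinear ∩ CF ⟂ DB]
   → F = (-6533/733, -5995/733)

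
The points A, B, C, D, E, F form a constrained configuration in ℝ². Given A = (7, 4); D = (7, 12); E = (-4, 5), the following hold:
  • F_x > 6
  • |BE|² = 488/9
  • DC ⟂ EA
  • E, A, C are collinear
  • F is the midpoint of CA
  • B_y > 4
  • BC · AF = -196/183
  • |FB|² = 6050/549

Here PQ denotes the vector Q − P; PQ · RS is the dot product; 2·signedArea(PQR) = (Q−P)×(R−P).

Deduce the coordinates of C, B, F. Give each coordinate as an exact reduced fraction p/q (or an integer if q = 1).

1. C_x = 383/61  [E, A, C are collinear ∩ DC ⟂ EA]
2. C_y = 248/61  [E, A, C are collinear ∩ DC ⟂ EA]
   → C = (383/61, 248/61)
3. F_x = 405/61  [F is the midpoint of CA]
4. F_y = 246/61  [F is the midpoint of CA]
   → F = (405/61, 246/61)
5. B_x = 10/3  [line 22/61·x + -2/61·y + -194/183 = 0 ∩ |BE|² = 488/9]
6. B_y = 13/3  [line 22/61·x + -2/61·y + -194/183 = 0 ∩ |BE|² = 488/9]
   → B = (10/3, 13/3)

B = (10/3, 13/3)
C = (383/61, 248/61)
F = (405/61, 246/61)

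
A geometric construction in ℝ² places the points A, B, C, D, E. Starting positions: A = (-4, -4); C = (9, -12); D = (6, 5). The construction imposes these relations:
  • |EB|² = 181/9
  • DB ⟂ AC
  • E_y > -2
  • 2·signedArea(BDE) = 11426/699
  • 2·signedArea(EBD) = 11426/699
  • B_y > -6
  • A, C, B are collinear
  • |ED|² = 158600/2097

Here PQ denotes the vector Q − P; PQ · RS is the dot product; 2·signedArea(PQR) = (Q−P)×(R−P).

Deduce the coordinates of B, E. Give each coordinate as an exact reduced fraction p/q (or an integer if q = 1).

1. B_x = -178/233  [A, C, B are collinear ∩ DB ⟂ AC]
2. B_y = -1396/233  [A, C, B are collinear ∩ DB ⟂ AC]
   → B = (-178/233, -1396/233)
3. E_x = 96/233  [line -2561/233·x + 1576/233·y + 11032/699 = 0 ∩ |EB|² = 181/9]
4. E_y = -1163/699  [line -2561/233·x + 1576/233·y + 11032/699 = 0 ∩ |EB|² = 181/9]
   → E = (96/233, -1163/699)

B = (-178/233, -1396/233)
E = (96/233, -1163/699)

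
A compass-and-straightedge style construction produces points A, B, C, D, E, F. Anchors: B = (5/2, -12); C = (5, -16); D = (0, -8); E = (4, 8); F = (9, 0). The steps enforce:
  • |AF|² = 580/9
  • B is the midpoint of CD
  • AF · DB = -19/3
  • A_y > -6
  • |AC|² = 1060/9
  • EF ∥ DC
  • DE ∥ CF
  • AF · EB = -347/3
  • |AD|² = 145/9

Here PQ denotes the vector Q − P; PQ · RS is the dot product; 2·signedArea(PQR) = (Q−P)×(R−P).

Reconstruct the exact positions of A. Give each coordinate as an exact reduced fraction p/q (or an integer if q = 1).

A = (3, -16/3)

1. A_x = 3  [AF · DB = -19/3 ∩ AF · EB = -347/3]
2. A_y = -16/3  [AF · DB = -19/3 ∩ AF · EB = -347/3]
   → A = (3, -16/3)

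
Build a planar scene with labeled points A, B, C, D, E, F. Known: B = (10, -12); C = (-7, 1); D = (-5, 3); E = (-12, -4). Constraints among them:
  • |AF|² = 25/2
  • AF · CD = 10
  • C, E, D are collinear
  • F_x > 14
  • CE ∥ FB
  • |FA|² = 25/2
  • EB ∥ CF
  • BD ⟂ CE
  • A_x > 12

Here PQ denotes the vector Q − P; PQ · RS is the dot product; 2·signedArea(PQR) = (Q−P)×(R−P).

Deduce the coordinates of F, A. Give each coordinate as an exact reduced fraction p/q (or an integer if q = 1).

A = (25/2, -19/2)
F = (15, -7)

1. F_x = 15  [CE ∥ FB ∩ EB ∥ CF]
2. F_y = -7  [CE ∥ FB ∩ EB ∥ CF]
   → F = (15, -7)
3. A_x = 25/2  [line -2·x + -2·y + 6 = 0 ∩ |AF|² = 25/2]
4. A_y = -19/2  [line -2·x + -2·y + 6 = 0 ∩ |AF|² = 25/2]
   → A = (25/2, -19/2)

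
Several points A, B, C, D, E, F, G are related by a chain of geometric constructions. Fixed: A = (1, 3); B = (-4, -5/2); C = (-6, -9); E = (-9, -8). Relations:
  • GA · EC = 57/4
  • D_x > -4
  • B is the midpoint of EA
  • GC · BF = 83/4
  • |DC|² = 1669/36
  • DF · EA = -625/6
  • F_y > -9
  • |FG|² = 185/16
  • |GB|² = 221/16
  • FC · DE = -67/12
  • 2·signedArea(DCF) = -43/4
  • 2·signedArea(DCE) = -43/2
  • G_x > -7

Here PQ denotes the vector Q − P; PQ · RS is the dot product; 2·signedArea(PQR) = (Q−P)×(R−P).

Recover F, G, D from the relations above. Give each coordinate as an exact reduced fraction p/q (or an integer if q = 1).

1. D_x = -7/2  [line -1·x + -3·y + -23/2 = 0 ∩ |DC|² = 1669/36]
2. D_y = -8/3  [line -1·x + -3·y + -23/2 = 0 ∩ |DC|² = 1669/36]
   → D = (-7/2, -8/3)
3. F_x = -15/2  [FC · DE = -67/12 ∩ DF · EA = -625/6]
4. F_y = -17/2  [FC · DE = -67/12 ∩ DF · EA = -625/6]
   → F = (-15/2, -17/2)
5. G_x = -13/2  [GC · BF = 83/4 ∩ GA · EC = 57/4]
6. G_y = -21/4  [GC · BF = 83/4 ∩ GA · EC = 57/4]
   → G = (-13/2, -21/4)

D = (-7/2, -8/3)
F = (-15/2, -17/2)
G = (-13/2, -21/4)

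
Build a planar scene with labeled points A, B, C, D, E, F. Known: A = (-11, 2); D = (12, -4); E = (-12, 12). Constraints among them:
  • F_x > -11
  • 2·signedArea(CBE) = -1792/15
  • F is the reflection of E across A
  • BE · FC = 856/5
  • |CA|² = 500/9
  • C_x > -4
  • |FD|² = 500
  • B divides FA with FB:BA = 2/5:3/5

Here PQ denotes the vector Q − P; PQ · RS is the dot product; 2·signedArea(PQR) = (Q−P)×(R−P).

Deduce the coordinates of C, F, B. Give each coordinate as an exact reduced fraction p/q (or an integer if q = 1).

1. F_x = -10  [F is the reflection of E across A]
2. F_y = -8  [F is the reflection of E across A]
   → F = (-10, -8)
3. B_x = -52/5  [B divides FA with FB:BA = 2/5:3/5]
4. B_y = -4  [B divides FA with FB:BA = 2/5:3/5]
   → B = (-52/5, -4)
5. C_x = -11/3  [2·signedArea(CBE) = -1792/15 ∩ BE · FC = 856/5]
6. C_y = 10/3  [2·signedArea(CBE) = -1792/15 ∩ BE · FC = 856/5]
   → C = (-11/3, 10/3)

B = (-52/5, -4)
C = (-11/3, 10/3)
F = (-10, -8)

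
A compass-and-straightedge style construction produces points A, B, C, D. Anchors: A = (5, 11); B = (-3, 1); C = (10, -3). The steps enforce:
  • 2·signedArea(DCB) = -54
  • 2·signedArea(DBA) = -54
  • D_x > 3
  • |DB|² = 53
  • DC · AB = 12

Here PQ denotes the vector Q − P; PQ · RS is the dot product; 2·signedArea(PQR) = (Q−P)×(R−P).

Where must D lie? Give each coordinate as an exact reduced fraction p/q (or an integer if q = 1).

D = (4, 3)

1. D_x = 4  [DC · AB = 12 ∩ 2·signedArea(DBA) = -54]
2. D_y = 3  [DC · AB = 12 ∩ 2·signedArea(DBA) = -54]
   → D = (4, 3)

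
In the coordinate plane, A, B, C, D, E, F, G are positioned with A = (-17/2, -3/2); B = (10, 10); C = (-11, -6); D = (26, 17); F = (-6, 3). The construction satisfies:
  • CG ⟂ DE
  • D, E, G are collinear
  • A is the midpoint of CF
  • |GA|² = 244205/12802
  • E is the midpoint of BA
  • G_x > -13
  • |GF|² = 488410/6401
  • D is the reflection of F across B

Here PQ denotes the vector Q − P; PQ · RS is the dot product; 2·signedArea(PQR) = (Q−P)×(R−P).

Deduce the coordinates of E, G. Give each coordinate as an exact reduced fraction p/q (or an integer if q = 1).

1. E_x = 3/4  [E is the midpoint of BA]
2. E_y = 17/4  [E is the midpoint of BA]
   → E = (3/4, 17/4)
3. G_x = -81529/6401  [D, E, G are collinear ∩ CG ⟂ DE]
4. G_y = -16388/6401  [D, E, G are collinear ∩ CG ⟂ DE]
   → G = (-81529/6401, -16388/6401)

E = (3/4, 17/4)
G = (-81529/6401, -16388/6401)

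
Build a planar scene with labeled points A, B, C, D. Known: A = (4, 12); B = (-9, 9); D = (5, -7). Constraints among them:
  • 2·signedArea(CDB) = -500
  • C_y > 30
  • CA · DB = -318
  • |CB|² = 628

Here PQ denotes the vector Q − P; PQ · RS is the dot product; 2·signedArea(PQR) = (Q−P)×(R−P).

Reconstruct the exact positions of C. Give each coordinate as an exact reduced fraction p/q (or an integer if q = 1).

C = (3, 31)

1. C_x = 3  [CA · DB = -318 ∩ 2·signedArea(CDB) = -500]
2. C_y = 31  [CA · DB = -318 ∩ 2·signedArea(CDB) = -500]
   → C = (3, 31)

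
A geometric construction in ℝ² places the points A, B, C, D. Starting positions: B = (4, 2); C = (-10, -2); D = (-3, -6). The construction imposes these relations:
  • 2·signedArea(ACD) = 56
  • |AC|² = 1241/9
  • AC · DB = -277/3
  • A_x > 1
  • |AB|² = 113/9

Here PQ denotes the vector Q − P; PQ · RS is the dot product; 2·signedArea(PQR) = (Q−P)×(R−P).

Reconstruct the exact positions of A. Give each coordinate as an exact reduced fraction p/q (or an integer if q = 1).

1. A_x = 5/3  [2·signedArea(ACD) = 56 ∩ AC · DB = -277/3]
2. A_y = -2/3  [2·signedArea(ACD) = 56 ∩ AC · DB = -277/3]
   → A = (5/3, -2/3)

A = (5/3, -2/3)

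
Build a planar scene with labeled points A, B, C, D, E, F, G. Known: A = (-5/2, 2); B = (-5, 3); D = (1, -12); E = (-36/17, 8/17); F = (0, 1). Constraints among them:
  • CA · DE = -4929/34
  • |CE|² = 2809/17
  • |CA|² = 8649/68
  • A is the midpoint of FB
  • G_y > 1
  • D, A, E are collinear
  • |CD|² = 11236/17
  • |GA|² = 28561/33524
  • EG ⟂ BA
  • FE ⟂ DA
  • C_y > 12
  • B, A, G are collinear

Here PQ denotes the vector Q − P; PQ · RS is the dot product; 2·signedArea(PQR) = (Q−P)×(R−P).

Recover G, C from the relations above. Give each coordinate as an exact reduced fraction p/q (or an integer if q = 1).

C = (-89/17, 220/17)
G = (-810/493, 817/493)

1. G_x = -810/493  [B, A, G are collinear ∩ EG ⟂ BA]
2. G_y = 817/493  [B, A, G are collinear ∩ EG ⟂ BA]
   → G = (-810/493, 817/493)
3. C_x = -89/17  [line 53/17·x + -212/17·y + 3021/17 = 0 ∩ |CD|² = 11236/17]
4. C_y = 220/17  [line 53/17·x + -212/17·y + 3021/17 = 0 ∩ |CD|² = 11236/17]
   → C = (-89/17, 220/17)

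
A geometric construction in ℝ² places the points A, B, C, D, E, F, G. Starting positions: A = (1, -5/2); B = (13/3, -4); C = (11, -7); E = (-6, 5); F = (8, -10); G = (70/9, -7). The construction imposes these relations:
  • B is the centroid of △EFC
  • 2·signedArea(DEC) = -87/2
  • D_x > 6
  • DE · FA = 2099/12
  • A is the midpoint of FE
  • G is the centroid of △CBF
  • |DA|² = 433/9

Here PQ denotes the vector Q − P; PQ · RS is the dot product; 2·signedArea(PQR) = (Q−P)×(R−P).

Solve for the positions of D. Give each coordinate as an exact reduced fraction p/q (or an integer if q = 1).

D = (20/3, -13/2)

1. D_x = 20/3  [DE · FA = 2099/12 ∩ 2·signedArea(DEC) = -87/2]
2. D_y = -13/2  [DE · FA = 2099/12 ∩ 2·signedArea(DEC) = -87/2]
   → D = (20/3, -13/2)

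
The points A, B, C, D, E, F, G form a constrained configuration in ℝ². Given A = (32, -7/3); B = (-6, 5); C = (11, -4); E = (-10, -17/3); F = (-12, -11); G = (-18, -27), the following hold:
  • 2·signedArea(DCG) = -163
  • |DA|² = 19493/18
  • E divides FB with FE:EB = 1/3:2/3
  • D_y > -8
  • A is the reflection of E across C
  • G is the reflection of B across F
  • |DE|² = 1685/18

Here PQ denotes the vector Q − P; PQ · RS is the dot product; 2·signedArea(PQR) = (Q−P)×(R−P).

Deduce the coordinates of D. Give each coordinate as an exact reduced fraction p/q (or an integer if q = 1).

1. D_x = -1/2  [line 23·x + -29·y + -206 = 0 ∩ |DE|² = 1685/18]
2. D_y = -15/2  [line 23·x + -29·y + -206 = 0 ∩ |DE|² = 1685/18]
   → D = (-1/2, -15/2)

D = (-1/2, -15/2)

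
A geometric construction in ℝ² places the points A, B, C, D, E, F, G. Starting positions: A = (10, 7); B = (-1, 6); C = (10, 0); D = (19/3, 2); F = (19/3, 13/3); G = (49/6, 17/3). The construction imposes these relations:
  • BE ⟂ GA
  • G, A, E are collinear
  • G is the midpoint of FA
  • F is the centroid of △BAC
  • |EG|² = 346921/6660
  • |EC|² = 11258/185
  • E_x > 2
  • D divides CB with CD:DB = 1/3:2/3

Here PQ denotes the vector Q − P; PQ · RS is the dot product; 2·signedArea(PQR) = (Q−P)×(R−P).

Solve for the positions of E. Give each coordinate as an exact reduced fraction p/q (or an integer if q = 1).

1. E_x = 431/185  [G, A, E are collinear ∩ BE ⟂ GA]
2. E_y = 263/185  [G, A, E are collinear ∩ BE ⟂ GA]
   → E = (431/185, 263/185)

E = (431/185, 263/185)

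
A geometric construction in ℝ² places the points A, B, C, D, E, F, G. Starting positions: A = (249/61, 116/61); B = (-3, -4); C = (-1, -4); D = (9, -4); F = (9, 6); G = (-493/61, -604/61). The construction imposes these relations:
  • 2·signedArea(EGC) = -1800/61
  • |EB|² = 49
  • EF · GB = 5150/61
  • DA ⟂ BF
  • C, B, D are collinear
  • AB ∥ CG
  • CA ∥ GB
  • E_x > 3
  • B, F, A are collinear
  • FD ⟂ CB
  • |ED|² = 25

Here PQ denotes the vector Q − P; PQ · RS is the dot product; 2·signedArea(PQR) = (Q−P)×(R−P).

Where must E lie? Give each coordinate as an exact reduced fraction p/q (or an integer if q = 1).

E = (4, -4)

1. E_x = 4  [2·signedArea(EGC) = -1800/61 ∩ EF · GB = 5150/61]
2. E_y = -4  [2·signedArea(EGC) = -1800/61 ∩ EF · GB = 5150/61]
   → E = (4, -4)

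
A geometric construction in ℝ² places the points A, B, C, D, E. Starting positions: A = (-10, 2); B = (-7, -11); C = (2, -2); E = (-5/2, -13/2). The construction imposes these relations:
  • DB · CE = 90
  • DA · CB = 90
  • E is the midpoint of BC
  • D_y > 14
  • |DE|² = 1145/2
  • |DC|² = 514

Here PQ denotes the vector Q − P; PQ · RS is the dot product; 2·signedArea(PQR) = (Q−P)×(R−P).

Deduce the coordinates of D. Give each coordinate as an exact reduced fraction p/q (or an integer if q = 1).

1. D_x = -13  [line 9·x + 9·y + -18 = 0 ∩ |DE|² = 1145/2]
2. D_y = 15  [line 9·x + 9·y + -18 = 0 ∩ |DE|² = 1145/2]
   → D = (-13, 15)

D = (-13, 15)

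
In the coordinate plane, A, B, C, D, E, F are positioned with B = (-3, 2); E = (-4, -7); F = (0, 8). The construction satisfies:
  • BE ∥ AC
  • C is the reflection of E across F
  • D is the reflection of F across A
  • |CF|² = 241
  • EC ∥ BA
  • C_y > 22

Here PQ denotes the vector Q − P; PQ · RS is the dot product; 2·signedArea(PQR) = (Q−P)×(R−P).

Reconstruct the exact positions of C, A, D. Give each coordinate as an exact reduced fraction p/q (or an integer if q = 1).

1. C_x = 4  [C is the reflection of E across F]
2. C_y = 23  [C is the reflection of E across F]
   → C = (4, 23)
3. A_x = 5  [BE ∥ AC ∩ EC ∥ BA]
4. A_y = 32  [BE ∥ AC ∩ EC ∥ BA]
   → A = (5, 32)
5. D_x = 10  [D is the reflection of F across A]
6. D_y = 56  [D is the reflection of F across A]
   → D = (10, 56)

A = (5, 32)
C = (4, 23)
D = (10, 56)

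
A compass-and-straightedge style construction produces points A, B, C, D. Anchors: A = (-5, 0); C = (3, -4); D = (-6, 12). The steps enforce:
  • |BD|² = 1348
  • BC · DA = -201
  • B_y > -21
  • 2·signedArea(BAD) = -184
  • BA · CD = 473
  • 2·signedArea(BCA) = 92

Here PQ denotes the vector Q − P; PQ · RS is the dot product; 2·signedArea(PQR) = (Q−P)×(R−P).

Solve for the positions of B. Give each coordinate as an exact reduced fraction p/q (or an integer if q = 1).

1. B_x = 12  [BA · CD = 473 ∩ 2·signedArea(BCA) = 92]
2. B_y = -20  [BA · CD = 473 ∩ 2·signedArea(BCA) = 92]
   → B = (12, -20)

B = (12, -20)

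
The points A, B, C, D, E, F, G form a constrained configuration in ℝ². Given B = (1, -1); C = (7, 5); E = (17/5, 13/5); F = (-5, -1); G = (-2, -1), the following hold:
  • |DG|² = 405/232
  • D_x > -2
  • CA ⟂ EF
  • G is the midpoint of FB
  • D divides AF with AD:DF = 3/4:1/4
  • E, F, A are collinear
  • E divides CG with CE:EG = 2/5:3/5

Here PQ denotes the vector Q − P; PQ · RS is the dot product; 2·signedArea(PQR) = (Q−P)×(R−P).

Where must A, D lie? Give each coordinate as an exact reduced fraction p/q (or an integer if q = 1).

A = (212/29, 124/29)
D = (-223/116, 37/116)

1. A_x = 212/29  [E, F, A are collinear ∩ CA ⟂ EF]
2. A_y = 124/29  [E, F, A are collinear ∩ CA ⟂ EF]
   → A = (212/29, 124/29)
3. D_x = -223/116  [D divides AF with AD:DF = 3/4:1/4]
4. D_y = 37/116  [D divides AF with AD:DF = 3/4:1/4]
   → D = (-223/116, 37/116)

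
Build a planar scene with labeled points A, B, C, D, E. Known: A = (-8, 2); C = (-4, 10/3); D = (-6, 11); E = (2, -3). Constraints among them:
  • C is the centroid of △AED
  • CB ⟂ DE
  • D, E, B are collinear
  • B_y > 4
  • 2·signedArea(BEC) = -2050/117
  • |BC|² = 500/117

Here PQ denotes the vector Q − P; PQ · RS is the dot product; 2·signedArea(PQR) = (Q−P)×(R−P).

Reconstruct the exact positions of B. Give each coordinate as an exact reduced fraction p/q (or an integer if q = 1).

B = (-86/39, 170/39)

1. B_x = -86/39  [D, E, B are collinear ∩ CB ⟂ DE]
2. B_y = 170/39  [D, E, B are collinear ∩ CB ⟂ DE]
   → B = (-86/39, 170/39)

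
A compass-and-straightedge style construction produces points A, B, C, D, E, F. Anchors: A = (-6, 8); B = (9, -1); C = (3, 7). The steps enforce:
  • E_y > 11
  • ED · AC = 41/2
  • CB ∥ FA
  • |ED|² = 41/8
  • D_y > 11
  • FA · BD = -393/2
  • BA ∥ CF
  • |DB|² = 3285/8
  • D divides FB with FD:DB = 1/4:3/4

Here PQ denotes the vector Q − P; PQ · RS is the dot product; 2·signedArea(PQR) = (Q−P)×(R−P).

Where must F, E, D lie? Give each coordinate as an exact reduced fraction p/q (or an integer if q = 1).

D = (-27/4, 47/4)
E = (-9, 12)
F = (-12, 16)

1. F_x = -12  [CB ∥ FA ∩ BA ∥ CF]
2. F_y = 16  [CB ∥ FA ∩ BA ∥ CF]
   → F = (-12, 16)
3. D_x = -27/4  [D divides FB with FD:DB = 1/4:3/4]
4. D_y = 47/4  [D divides FB with FD:DB = 1/4:3/4]
   → D = (-27/4, 47/4)
5. E_x = -9  [line -9·x + 1·y + -93 = 0 ∩ |ED|² = 41/8]
6. E_y = 12  [line -9·x + 1·y + -93 = 0 ∩ |ED|² = 41/8]
   → E = (-9, 12)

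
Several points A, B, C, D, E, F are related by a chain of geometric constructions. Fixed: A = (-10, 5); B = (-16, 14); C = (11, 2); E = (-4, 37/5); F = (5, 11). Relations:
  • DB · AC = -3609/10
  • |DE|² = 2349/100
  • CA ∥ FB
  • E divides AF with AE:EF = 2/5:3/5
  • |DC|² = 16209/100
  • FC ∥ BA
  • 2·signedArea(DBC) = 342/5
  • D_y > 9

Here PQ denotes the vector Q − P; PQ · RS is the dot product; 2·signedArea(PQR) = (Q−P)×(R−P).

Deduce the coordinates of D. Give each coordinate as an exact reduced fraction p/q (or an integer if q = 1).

D = (1/2, 46/5)

1. D_x = 1/2  [2·signedArea(DBC) = 342/5 ∩ DB · AC = -3609/10]
2. D_y = 46/5  [2·signedArea(DBC) = 342/5 ∩ DB · AC = -3609/10]
   → D = (1/2, 46/5)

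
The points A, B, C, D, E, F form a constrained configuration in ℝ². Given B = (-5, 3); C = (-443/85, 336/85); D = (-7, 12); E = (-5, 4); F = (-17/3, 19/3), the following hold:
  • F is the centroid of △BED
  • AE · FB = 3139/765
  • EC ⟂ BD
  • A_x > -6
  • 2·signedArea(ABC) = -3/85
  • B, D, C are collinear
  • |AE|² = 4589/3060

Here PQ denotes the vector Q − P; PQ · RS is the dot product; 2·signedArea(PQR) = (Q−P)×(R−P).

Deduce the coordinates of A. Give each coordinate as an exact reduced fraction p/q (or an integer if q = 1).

1. A_x = -1387/255  [2·signedArea(ABC) = -3/85 ∩ AE · FB = 3139/765]
2. A_y = 2623/510  [2·signedArea(ABC) = -3/85 ∩ AE · FB = 3139/765]
   → A = (-1387/255, 2623/510)

A = (-1387/255, 2623/510)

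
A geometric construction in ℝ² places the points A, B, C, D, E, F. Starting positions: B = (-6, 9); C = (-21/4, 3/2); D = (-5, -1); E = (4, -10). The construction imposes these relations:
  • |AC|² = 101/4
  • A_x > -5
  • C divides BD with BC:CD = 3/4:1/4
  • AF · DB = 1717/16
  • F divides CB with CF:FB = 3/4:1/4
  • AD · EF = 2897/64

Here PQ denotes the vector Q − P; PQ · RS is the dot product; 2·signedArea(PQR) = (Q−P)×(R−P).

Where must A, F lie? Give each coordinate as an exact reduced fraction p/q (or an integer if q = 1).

1. F_x = -93/16  [F divides CB with CF:FB = 3/4:1/4]
2. F_y = 57/8  [F divides CB with CF:FB = 3/4:1/4]
   → F = (-93/16, 57/8)
3. A_x = -19/4  [AF · DB = 1717/16 ∩ AD · EF = 2897/64]
4. A_y = -7/2  [AF · DB = 1717/16 ∩ AD · EF = 2897/64]
   → A = (-19/4, -7/2)

A = (-19/4, -7/2)
F = (-93/16, 57/8)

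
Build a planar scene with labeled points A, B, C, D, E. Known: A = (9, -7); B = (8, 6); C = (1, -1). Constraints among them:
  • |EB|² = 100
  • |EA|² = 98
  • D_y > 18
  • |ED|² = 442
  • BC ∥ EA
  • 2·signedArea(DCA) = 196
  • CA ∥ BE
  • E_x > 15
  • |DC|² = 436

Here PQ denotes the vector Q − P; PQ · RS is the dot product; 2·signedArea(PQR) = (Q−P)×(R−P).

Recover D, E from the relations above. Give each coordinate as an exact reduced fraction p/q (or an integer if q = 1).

D = (7, 19)
E = (16, 0)

1. D_x = 7  [line 6·x + 8·y + -194 = 0 ∩ |DC|² = 436]
2. D_y = 19  [line 6·x + 8·y + -194 = 0 ∩ |DC|² = 436]
   → D = (7, 19)
3. E_x = 16  [BC ∥ EA ∩ CA ∥ BE]
4. E_y = 0  [BC ∥ EA ∩ CA ∥ BE]
   → E = (16, 0)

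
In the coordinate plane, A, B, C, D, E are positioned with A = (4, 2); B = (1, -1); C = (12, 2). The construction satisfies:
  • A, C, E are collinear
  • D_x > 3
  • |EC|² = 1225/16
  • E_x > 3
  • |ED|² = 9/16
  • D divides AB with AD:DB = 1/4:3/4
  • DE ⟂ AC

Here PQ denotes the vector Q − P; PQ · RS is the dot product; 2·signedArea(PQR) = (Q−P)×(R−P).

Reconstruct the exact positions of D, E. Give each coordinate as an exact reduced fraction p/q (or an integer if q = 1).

D = (13/4, 5/4)
E = (13/4, 2)

1. D_x = 13/4  [D divides AB with AD:DB = 1/4:3/4]
2. D_y = 5/4  [D divides AB with AD:DB = 1/4:3/4]
   → D = (13/4, 5/4)
3. E_x = 13/4  [A, C, E are collinear ∩ DE ⟂ AC]
4. E_y = 2  [A, C, E are collinear ∩ DE ⟂ AC]
   → E = (13/4, 2)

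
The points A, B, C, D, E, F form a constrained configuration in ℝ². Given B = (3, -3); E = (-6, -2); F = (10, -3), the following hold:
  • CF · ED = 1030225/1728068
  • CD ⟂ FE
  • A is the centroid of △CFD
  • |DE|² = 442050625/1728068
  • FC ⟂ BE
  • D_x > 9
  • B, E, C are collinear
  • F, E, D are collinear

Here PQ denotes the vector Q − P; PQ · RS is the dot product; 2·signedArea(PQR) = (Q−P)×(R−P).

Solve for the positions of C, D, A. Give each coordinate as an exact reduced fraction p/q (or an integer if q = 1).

A = (5119/514, -102904/31611)
C = (813/82, -309/82)
D = (104978/10537, -63173/21074)

1. C_x = 813/82  [B, E, C are collinear ∩ FC ⟂ BE]
2. C_y = -309/82  [B, E, C are collinear ∩ FC ⟂ BE]
   → C = (813/82, -309/82)
3. D_x = 104978/10537  [F, E, D are collinear ∩ CD ⟂ FE]
4. D_y = -63173/21074  [F, E, D are collinear ∩ CD ⟂ FE]
   → D = (104978/10537, -63173/21074)
5. A_x = 5119/514  [A is the centroid of △CFD]
6. A_y = -102904/31611  [A is the centroid of △CFD]
   → A = (5119/514, -102904/31611)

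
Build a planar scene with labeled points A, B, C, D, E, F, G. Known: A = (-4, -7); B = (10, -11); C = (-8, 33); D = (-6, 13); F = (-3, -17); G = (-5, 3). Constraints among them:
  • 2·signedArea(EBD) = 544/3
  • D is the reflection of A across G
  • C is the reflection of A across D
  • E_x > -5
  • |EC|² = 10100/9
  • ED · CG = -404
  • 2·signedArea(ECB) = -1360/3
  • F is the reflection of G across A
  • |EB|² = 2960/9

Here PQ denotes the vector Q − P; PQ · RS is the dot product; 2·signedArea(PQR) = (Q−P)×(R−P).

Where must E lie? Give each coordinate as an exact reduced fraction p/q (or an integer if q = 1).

E = (-14/3, -1/3)

1. E_x = -14/3  [2·signedArea(EBD) = 544/3 ∩ ED · CG = -404]
2. E_y = -1/3  [2·signedArea(EBD) = 544/3 ∩ ED · CG = -404]
   → E = (-14/3, -1/3)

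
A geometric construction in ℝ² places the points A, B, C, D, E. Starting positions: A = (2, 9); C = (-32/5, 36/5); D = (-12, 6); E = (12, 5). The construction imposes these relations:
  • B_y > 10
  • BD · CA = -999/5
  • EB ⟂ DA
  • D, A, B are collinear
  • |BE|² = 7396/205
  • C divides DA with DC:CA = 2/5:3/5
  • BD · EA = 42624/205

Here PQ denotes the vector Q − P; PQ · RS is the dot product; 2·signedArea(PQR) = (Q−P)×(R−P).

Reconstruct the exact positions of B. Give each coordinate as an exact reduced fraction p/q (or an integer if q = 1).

1. B_x = 2202/205  [D, A, B are collinear ∩ EB ⟂ DA]
2. B_y = 2229/205  [D, A, B are collinear ∩ EB ⟂ DA]
   → B = (2202/205, 2229/205)

B = (2202/205, 2229/205)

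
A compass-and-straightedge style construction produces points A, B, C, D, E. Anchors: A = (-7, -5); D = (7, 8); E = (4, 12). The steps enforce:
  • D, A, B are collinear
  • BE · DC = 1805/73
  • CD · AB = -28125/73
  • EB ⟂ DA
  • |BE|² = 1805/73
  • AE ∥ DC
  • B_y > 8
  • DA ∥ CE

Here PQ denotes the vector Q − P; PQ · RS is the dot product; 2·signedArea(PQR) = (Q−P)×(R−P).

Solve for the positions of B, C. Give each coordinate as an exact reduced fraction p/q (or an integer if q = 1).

1. B_x = 539/73  [D, A, B are collinear ∩ EB ⟂ DA]
2. B_y = 610/73  [D, A, B are collinear ∩ EB ⟂ DA]
   → B = (539/73, 610/73)
3. C_x = 18  [DA ∥ CE ∩ AE ∥ DC]
4. C_y = 25  [DA ∥ CE ∩ AE ∥ DC]
   → C = (18, 25)

B = (539/73, 610/73)
C = (18, 25)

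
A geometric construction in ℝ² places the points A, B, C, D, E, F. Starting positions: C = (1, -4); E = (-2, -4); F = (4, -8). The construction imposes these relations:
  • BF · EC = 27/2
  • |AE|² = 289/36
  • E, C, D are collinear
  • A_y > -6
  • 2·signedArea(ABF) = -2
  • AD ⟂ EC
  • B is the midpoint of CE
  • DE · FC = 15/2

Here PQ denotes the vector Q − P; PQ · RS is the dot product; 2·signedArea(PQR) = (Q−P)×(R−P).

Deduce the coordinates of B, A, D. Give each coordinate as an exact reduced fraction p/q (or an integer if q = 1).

1. B_x = -1/2  [B is the midpoint of CE]
2. B_y = -4  [B is the midpoint of CE]
   → B = (-1/2, -4)
3. D_x = 1/2  [E, C, D are collinear ∩ DE · FC = 15/2]
4. D_y = -4  [E, C, D are collinear ∩ DE · FC = 15/2]
   → D = (1/2, -4)
5. A_x = 1/2  [2·signedArea(ABF) = -2 ∩ AD ⟂ EC]
6. A_y = -16/3  [2·signedArea(ABF) = -2 ∩ AD ⟂ EC]
   → A = (1/2, -16/3)

A = (1/2, -16/3)
B = (-1/2, -4)
D = (1/2, -4)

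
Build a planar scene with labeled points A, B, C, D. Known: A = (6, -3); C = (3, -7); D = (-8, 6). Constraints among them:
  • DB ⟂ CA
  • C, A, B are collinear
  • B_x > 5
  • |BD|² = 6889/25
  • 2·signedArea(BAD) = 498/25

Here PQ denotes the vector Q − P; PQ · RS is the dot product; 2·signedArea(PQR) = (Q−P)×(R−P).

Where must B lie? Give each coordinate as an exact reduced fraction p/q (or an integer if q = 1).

B = (132/25, -99/25)

1. B_x = 132/25  [C, A, B are collinear ∩ DB ⟂ CA]
2. B_y = -99/25  [C, A, B are collinear ∩ DB ⟂ CA]
   → B = (132/25, -99/25)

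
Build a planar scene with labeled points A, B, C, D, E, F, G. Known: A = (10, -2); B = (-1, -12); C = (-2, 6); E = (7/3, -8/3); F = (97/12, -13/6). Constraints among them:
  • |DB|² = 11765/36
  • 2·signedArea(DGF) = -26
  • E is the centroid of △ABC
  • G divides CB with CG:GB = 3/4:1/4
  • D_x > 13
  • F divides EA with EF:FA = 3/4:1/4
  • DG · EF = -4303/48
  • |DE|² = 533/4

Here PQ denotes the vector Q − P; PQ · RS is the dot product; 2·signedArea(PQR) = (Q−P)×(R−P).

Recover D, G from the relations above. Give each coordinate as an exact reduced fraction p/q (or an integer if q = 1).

D = (83/6, -5/3)
G = (-5/4, -15/2)

1. G_x = -5/4  [G divides CB with CG:GB = 3/4:1/4]
2. G_y = -15/2  [G divides CB with CG:GB = 3/4:1/4]
   → G = (-5/4, -15/2)
3. D_x = 83/6  [2·signedArea(DGF) = -26 ∩ DG · EF = -4303/48]
4. D_y = -5/3  [2·signedArea(DGF) = -26 ∩ DG · EF = -4303/48]
   → D = (83/6, -5/3)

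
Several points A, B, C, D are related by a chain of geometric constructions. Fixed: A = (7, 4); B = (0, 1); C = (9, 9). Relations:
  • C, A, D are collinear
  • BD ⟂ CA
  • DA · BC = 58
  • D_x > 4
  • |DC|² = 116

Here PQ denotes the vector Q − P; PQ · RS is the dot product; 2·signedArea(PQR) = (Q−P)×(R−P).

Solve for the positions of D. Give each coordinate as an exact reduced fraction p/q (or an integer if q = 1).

D = (5, -1)

1. D_x = 5  [C, A, D are collinear ∩ BD ⟂ CA]
2. D_y = -1  [C, A, D are collinear ∩ BD ⟂ CA]
   → D = (5, -1)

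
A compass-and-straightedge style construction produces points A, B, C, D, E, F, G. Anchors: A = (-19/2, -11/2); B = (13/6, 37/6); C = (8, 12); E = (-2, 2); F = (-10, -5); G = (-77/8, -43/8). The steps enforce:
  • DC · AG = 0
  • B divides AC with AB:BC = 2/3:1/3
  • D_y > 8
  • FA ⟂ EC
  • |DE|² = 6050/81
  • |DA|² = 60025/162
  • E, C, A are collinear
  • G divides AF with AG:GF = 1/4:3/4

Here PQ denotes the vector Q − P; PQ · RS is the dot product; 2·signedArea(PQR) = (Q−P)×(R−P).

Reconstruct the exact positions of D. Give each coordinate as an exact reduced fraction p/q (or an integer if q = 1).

1. D_x = 37/9  [line 1/8·x + -1/8·y + 1/2 = 0 ∩ |DA|² = 60025/162]
2. D_y = 73/9  [line 1/8·x + -1/8·y + 1/2 = 0 ∩ |DA|² = 60025/162]
   → D = (37/9, 73/9)

D = (37/9, 73/9)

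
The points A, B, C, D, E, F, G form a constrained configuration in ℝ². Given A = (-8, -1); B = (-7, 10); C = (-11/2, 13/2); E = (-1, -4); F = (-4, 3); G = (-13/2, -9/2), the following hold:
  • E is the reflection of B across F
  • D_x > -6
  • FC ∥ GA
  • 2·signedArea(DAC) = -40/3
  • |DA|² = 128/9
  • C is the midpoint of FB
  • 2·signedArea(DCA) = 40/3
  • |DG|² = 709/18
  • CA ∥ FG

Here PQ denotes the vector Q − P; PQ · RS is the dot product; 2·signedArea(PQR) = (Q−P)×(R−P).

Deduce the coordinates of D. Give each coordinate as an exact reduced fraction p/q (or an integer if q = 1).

D = (-16/3, 5/3)

1. D_x = -16/3  [line -15/2·x + 5/2·y + -265/6 = 0 ∩ |DA|² = 128/9]
2. D_y = 5/3  [line -15/2·x + 5/2·y + -265/6 = 0 ∩ |DA|² = 128/9]
   → D = (-16/3, 5/3)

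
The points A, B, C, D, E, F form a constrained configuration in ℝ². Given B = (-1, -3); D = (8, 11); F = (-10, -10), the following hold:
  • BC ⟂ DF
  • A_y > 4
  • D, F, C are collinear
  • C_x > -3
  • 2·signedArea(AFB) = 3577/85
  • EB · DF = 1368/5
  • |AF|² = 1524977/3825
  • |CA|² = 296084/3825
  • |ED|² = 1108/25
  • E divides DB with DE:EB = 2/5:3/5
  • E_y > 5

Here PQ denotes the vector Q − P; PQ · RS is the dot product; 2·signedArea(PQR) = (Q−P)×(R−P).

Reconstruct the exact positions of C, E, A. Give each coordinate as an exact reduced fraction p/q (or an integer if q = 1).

A = (274/85, 253/51)
C = (-232/85, -129/85)
E = (22/5, 27/5)

1. C_x = -232/85  [D, F, C are collinear ∩ BC ⟂ DF]
2. C_y = -129/85  [D, F, C are collinear ∩ BC ⟂ DF]
   → C = (-232/85, -129/85)
3. E_x = 22/5  [E divides DB with DE:EB = 2/5:3/5]
4. E_y = 27/5  [E divides DB with DE:EB = 2/5:3/5]
   → E = (22/5, 27/5)
5. A_x = 274/85  [line -7·x + 9·y + -1877/85 = 0 ∩ |AF|² = 1524977/3825]
6. A_y = 253/51  [line -7·x + 9·y + -1877/85 = 0 ∩ |AF|² = 1524977/3825]
   → A = (274/85, 253/51)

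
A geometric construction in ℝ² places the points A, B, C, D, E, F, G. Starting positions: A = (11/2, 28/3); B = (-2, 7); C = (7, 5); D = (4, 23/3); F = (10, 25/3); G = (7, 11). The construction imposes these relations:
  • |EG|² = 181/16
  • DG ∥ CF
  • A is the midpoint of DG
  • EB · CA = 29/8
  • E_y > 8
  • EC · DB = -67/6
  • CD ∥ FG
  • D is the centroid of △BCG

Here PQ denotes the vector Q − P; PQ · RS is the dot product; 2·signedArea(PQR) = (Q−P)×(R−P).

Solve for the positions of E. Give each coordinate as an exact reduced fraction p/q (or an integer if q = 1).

1. E_x = 19/4  [EB · CA = 29/8 ∩ EC · DB = -67/6]
2. E_y = 17/2  [EB · CA = 29/8 ∩ EC · DB = -67/6]
   → E = (19/4, 17/2)

E = (19/4, 17/2)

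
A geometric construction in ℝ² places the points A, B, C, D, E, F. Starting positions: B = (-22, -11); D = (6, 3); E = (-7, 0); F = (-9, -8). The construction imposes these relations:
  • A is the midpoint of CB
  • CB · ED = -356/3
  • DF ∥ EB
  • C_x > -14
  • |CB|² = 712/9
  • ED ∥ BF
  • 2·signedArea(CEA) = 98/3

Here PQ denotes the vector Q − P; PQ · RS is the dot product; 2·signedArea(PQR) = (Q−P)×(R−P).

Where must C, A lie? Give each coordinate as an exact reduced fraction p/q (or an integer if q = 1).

A = (-53/3, -10)
C = (-40/3, -9)

1. C_x = -40/3  [line -13·x + -3·y + -601/3 = 0 ∩ |CB|² = 712/9]
2. C_y = -9  [line -13·x + -3·y + -601/3 = 0 ∩ |CB|² = 712/9]
   → C = (-40/3, -9)
3. A_x = -53/3  [2·signedArea(CEA) = 98/3 ∩ A is the midpoint of CB]
4. A_y = -10  [2·signedArea(CEA) = 98/3 ∩ A is the midpoint of CB]
   → A = (-53/3, -10)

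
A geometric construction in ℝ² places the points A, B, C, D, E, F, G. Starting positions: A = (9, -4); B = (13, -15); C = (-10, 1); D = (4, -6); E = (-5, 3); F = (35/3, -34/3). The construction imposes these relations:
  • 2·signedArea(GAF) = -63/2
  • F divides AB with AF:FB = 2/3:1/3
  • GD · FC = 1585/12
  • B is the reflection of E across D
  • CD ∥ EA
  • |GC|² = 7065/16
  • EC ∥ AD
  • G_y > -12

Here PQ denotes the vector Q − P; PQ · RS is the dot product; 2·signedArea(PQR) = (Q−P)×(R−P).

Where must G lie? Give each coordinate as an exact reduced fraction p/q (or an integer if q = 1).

1. G_x = 29/4  [2·signedArea(GAF) = -63/2 ∩ GD · FC = 1585/12]
2. G_y = -11  [2·signedArea(GAF) = -63/2 ∩ GD · FC = 1585/12]
   → G = (29/4, -11)

G = (29/4, -11)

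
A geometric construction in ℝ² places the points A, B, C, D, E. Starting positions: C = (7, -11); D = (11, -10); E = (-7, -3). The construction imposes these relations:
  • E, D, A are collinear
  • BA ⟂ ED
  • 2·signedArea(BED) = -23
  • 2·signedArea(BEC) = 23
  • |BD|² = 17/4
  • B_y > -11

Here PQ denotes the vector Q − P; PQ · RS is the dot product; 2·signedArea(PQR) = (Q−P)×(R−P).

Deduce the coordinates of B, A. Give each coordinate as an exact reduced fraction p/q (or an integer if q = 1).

A = (3518/373, -7005/746)
B = (9, -21/2)

1. B_x = 9  [2·signedArea(BEC) = 23 ∩ 2·signedArea(BED) = -23]
2. B_y = -21/2  [2·signedArea(BEC) = 23 ∩ 2·signedArea(BED) = -23]
   → B = (9, -21/2)
3. A_x = 3518/373  [E, D, A are collinear ∩ BA ⟂ ED]
4. A_y = -7005/746  [E, D, A are collinear ∩ BA ⟂ ED]
   → A = (3518/373, -7005/746)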